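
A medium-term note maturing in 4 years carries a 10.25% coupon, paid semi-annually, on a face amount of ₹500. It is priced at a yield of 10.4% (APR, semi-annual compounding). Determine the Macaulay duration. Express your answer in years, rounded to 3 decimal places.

Periodic yield y = 0.052. Discount each cash flow and weight by its period:
  t   CF        PV=CF/(1+0.052)^t    t·PV
  1       25.625        24.3584        24.3584
  2       25.625        23.1543        46.3087
  3       25.625        22.0098        66.0295
  4       25.625        20.9219        83.6876
  5       25.625        19.8877        99.4386
  6       25.625        18.9047       113.4281
  7       25.625        17.9702       125.7916
  8      525.625       350.3887     2,803.1096
  Σ                    497.5958     3,362.1521
Price P = Σ PV = 497.5958.
Macaulay duration = Σ(t·PV) / P = 3,362.1521 / 497.5958 = 6.75679 half-year periods.
In years: 6.75679 / 2 = 3.37840 years.

3.378 years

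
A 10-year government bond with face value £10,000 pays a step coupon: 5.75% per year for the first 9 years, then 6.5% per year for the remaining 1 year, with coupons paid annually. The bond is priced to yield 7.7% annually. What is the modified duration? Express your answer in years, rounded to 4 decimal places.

7.1559 years

Periodic yield y = 0.077. First find Macaulay duration:
  t   CF        PV=CF/(1+0.077)^t    t·PV
  1       575.00       533.8904       533.8904
  2       575.00       495.7200       991.4400
  3       575.00       460.2785     1,380.8356
  4       575.00       427.3710     1,709.4839
  5       575.00       396.8161     1,984.0807
  6       575.00       368.4458     2,210.6749
  7       575.00       342.1038     2,394.7267
  8       575.00       317.6451     2,541.1611
  9       575.00       294.9351     2,654.4162
  10   10,650.00     5,072.1557    50,721.5568
  Σ                  8,709.3617    67,122.2665
P = 8,709.3617; Macaulay duration = 67,122.2665 / 8,709.3617 = 7.70691 years.
Modified duration = D_Mac / (1 + y) = 7.70691 / 1.077 = 7.15591 years.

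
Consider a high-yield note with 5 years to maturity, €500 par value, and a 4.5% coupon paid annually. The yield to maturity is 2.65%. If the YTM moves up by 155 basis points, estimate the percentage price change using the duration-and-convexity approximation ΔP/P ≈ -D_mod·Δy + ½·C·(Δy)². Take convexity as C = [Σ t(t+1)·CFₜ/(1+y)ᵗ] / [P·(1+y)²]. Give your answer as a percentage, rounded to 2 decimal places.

-6.65%

With y = 0.0265:
  t   CF        PV=CF/(1+0.0265)^t    t·PV        t(t+1)·PV
  1        22.50        21.9191        21.9191          43.8383
  2        22.50        21.3533        42.7066         128.1197
  3        22.50        20.8020        62.4061         249.6243
  4        22.50        20.2650        81.0600         405.3001
  5       522.50       458.4495     2,292.2476      13,753.4857
  Σ                    542.7890     2,500.3394      14,580.3681
P = 542.7890; D_Mac = 4.60647 yrs; D_mod = 4.48755 yrs; C = 25.49292.
Duration effect: -4.48755 × (+0.0155) = -0.069557
Convexity effect: 0.5 × 25.49292 × (0.0155)² = +0.0030623
ΔP/P ≈ -0.069557 + 0.0030623 = -0.066495 = -6.6495%.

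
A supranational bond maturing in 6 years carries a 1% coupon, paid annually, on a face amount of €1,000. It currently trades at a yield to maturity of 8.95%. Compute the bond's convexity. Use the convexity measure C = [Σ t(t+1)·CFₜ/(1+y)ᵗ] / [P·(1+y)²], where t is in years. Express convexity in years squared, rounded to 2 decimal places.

With y = 0.0895:
  t   CF        PV=CF/(1+0.0895)^t    t·PV        t(t+1)·PV
  1        10.00         9.1785         9.1785          18.3570
  2        10.00         8.4245        16.8491          50.5472
  3        10.00         7.7325        23.1974          92.7897
  4        10.00         7.0973        28.3891         141.9453
  5        10.00         6.5142        32.5712         195.4272
  6     1,010.00       603.8902     3,623.3411      25,363.3875
  Σ                    642.8372     3,733.5263      25,862.4539
P = 642.8372.
Convexity = Σ t(t+1)·PV / [P·(1+y)²] = 25,862.4539 / (642.8372 × 1.187010) = 33.89333.

33.89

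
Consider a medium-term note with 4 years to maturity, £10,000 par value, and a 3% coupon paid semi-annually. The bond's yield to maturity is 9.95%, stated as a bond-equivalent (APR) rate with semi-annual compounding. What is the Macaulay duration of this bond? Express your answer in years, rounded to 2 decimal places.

Periodic yield y = 0.04975. Discount each cash flow and weight by its period:
  t   CF        PV=CF/(1+0.04975)^t    t·PV
  1       150.00       142.8912       142.8912
  2       150.00       136.1192       272.2385
  3       150.00       129.6682       389.0047
  4       150.00       123.5230       494.0919
  5       150.00       117.6689       588.3447
  6       150.00       112.0923       672.5541
  7       150.00       106.7800       747.4603
  8    10,150.00     6,883.0191    55,064.1529
  Σ                  7,751.7620    58,370.7382
Price P = Σ PV = 7,751.7620.
Macaulay duration = Σ(t·PV) / P = 58,370.7382 / 7,751.7620 = 7.53000 half-year periods.
In years: 7.53000 / 2 = 3.76500 years.

3.76 years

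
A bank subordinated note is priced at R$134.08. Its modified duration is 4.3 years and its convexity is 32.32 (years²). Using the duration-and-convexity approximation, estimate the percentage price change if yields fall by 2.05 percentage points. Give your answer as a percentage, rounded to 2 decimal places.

Duration effect: -D_mod·Δy = -4.3 × (-0.0205) = +0.088150
Convexity effect: ½·C·(Δy)² = 0.5 × 32.32 × (-0.0205)² = +0.00679124
ΔP/P ≈ +0.088150 + 0.00679124 = +0.09494124
= +9.494124%.

+9.49%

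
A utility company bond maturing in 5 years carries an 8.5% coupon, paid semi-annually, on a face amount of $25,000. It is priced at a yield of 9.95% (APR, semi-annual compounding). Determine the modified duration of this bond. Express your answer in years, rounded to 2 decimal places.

3.95 years

Periodic yield y = 0.04975. First find Macaulay duration:
  t   CF        PV=CF/(1+0.04975)^t    t·PV
  1     1,062.50     1,012.1457     1,012.1457
  2     1,062.50       964.1779     1,928.3558
  3     1,062.50       918.4834     2,755.4501
  4     1,062.50       874.9544     3,499.8175
  5     1,062.50       833.4883     4,167.4416
  6     1,062.50       793.9875     4,763.9247
  7     1,062.50       756.3586     5,294.5103
  8     1,062.50       720.5131     5,764.1047
  9     1,062.50       686.3664     6,177.2972
  10   26,062.50    16,038.2596   160,382.5961
  Σ                 23,598.7348   195,745.6438
P = 23,598.7348; Macaulay duration = 195,745.6438 / 23,598.7348 = 8.29475 half-year periods = 4.14738 years.
Modified duration = D_Mac / (1 + y) = 4.14738 / 1.04975 = 3.95082 years.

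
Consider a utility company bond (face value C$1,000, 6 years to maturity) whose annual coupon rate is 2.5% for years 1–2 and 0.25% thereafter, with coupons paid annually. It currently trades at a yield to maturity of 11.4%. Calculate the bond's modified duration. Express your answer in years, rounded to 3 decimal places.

Periodic yield y = 0.114. First find Macaulay duration:
  t   CF        PV=CF/(1+0.114)^t    t·PV
  1        25.00        22.4417        22.4417
  2        25.00        20.1451        40.2902
  3         2.50         1.8084         5.4251
  4         2.50         1.6233         6.4932
  5         2.50         1.4572         7.2859
  6     1,002.50       524.5335     3,147.2010
  Σ                    572.0091     3,229.1371
P = 572.0091; Macaulay duration = 3,229.1371 / 572.0091 = 5.64525 years.
Modified duration = D_Mac / (1 + y) = 5.64525 / 1.114 = 5.06755 years.

5.068 years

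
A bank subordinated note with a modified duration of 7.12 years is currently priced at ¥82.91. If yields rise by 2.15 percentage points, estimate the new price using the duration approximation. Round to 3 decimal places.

Duration approximation: ΔP/P ≈ -D_mod · Δy = -7.12 × (+0.0215) = -0.153080.
New price ≈ 82.91 × (1 - 0.153080) = 70.2181372.

¥70.218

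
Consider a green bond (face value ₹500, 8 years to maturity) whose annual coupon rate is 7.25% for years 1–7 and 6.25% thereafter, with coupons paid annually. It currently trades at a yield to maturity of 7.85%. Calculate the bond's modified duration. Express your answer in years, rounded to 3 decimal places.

5.841 years

Periodic yield y = 0.0785. First find Macaulay duration:
  t   CF        PV=CF/(1+0.0785)^t    t·PV
  1        36.25        33.6115        33.6115
  2        36.25        31.1650        62.3301
  3        36.25        28.8967        86.6900
  4        36.25        26.7934       107.1735
  5        36.25        24.8432       124.2159
  6        36.25        23.0349       138.2096
  7        36.25        21.3583       149.5082
  8       531.25       290.2270     2,321.8157
  Σ                    479.9300     3,023.5545
P = 479.9300; Macaulay duration = 3,023.5545 / 479.9300 = 6.29999 years.
Modified duration = D_Mac / (1 + y) = 6.29999 / 1.0785 = 5.84144 years.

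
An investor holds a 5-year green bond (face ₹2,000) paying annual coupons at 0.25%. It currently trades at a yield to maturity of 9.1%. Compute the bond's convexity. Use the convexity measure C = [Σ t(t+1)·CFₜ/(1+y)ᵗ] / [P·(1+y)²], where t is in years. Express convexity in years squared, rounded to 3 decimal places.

With y = 0.091:
  t   CF        PV=CF/(1+0.091)^t    t·PV        t(t+1)·PV
  1         5.00         4.5830         4.5830           9.1659
  2         5.00         4.2007         8.4014          25.2041
  3         5.00         3.8503        11.5509          46.2037
  4         5.00         3.5292        14.1166          70.5831
  5     2,005.00     1,297.1513     6,485.7563      38,914.5380
  Σ                  1,313.3144     6,524.4082      39,065.6949
P = 1,313.3144.
Convexity = Σ t(t+1)·PV / [P·(1+y)²] = 39,065.6949 / (1,313.3144 × 1.190281) = 24.99064.

24.991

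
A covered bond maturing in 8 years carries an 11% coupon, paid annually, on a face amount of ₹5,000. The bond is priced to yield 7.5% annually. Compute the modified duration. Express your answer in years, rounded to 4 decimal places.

5.5132 years

Periodic yield y = 0.075. First find Macaulay duration:
  t   CF        PV=CF/(1+0.075)^t    t·PV
  1       550.00       511.6279       511.6279
  2       550.00       475.9329       951.8659
  3       550.00       442.7283     1,328.1849
  4       550.00       411.8403     1,647.3612
  5       550.00       383.1072     1,915.5362
  6       550.00       356.3788     2,138.2730
  7       550.00       331.5152     2,320.6064
  8     5,550.00     3,111.8974    24,895.1792
  Σ                  6,025.0281    35,708.6347
P = 6,025.0281; Macaulay duration = 35,708.6347 / 6,025.0281 = 5.92672 years.
Modified duration = D_Mac / (1 + y) = 5.92672 / 1.075 = 5.51322 years.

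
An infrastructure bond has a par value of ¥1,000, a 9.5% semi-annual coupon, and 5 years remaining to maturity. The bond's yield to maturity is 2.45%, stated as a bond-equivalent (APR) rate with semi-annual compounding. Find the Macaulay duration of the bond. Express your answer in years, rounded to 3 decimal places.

4.231 years

Periodic yield y = 0.01225. Discount each cash flow and weight by its period:
  t   CF        PV=CF/(1+0.01225)^t    t·PV
  1        47.50        46.9252        46.9252
  2        47.50        46.3573        92.7146
  3        47.50        45.7963       137.3889
  4        47.50        45.2421       180.9683
  5        47.50        44.6946       223.4728
  6        47.50        44.1537       264.9221
  7        47.50        43.6193       305.3354
  8        47.50        43.0915       344.7318
  9        47.50        42.5700       383.1299
  10    1,047.50       927.4194     9,274.1940
  Σ                  1,329.8693    11,253.7829
Price P = Σ PV = 1,329.8693.
Macaulay duration = Σ(t·PV) / P = 11,253.7829 / 1,329.8693 = 8.46232 half-year periods.
In years: 8.46232 / 2 = 4.23116 years.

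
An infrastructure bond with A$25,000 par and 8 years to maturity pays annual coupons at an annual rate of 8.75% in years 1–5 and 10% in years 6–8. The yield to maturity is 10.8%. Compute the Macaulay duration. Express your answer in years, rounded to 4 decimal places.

Periodic yield y = 0.108. Discount each cash flow and weight by its year:
  t   CF        PV=CF/(1+0.108)^t    t·PV
  1     2,187.50     1,974.2780     1,974.2780
  2     2,187.50     1,781.8393     3,563.6787
  3     2,187.50     1,608.1582     4,824.4747
  4     2,187.50     1,451.4064     5,805.6254
  5     2,187.50     1,309.9335     6,549.6677
  6     2,500.00     1,351.1434     8,106.8604
  7     2,500.00     1,219.4435     8,536.1046
  8    27,500.00    12,106.3886    96,851.1089
  Σ                 22,802.5910   136,211.7984
Price P = Σ PV = 22,802.5910.
Macaulay duration = Σ(t·PV) / P = 136,211.7984 / 22,802.5910 = 5.97352 years.

5.9735 years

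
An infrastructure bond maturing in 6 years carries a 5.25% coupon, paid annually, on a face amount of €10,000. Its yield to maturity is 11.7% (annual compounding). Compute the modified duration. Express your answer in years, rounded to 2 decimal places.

4.62 years

Periodic yield y = 0.117. First find Macaulay duration:
  t   CF        PV=CF/(1+0.117)^t    t·PV
  1       525.00       470.0090       470.0090
  2       525.00       420.7779       841.5559
  3       525.00       376.7036     1,130.1108
  4       525.00       337.2458     1,348.9834
  5       525.00       301.9211     1,509.6054
  6    10,525.00     5,418.7993    32,512.7958
  Σ                  7,325.4567    37,813.0602
P = 7,325.4567; Macaulay duration = 37,813.0602 / 7,325.4567 = 5.16187 years.
Modified duration = D_Mac / (1 + y) = 5.16187 / 1.117 = 4.62119 years.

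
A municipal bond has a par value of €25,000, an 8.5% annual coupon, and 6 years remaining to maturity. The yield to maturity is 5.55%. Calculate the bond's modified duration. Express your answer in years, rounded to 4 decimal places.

4.7541 years

Periodic yield y = 0.0555. First find Macaulay duration:
  t   CF        PV=CF/(1+0.0555)^t    t·PV
  1     2,125.00     2,013.2639     2,013.2639
  2     2,125.00     1,907.4030     3,814.8060
  3     2,125.00     1,807.1085     5,421.3254
  4     2,125.00     1,712.0876     6,848.3504
  5     2,125.00     1,622.0631     8,110.3155
  6    27,125.00    19,616.4457   117,698.6744
  Σ                 28,678.3718   143,906.7356
P = 28,678.3718; Macaulay duration = 143,906.7356 / 28,678.3718 = 5.01795 years.
Modified duration = D_Mac / (1 + y) = 5.01795 / 1.0555 = 4.75410 years.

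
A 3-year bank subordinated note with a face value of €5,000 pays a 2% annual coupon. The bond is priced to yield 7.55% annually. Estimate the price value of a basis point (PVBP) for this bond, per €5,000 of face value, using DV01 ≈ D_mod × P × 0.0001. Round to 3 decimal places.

€1.168

Periodic yield y = 0.0755.
  t   CF        PV=CF/(1+0.0755)^t    t·PV
  1       100.00        92.9800        92.9800
  2       100.00        86.4528       172.9056
  3     5,100.00     4,099.5759    12,298.7277
  Σ                  4,279.0087    12,564.6134
P = 4,279.0087; D_Mac = 2.93634 yrs; D_mod = 2.73021 yrs.
DV01 ≈ 2.73021 × 4,279.0087 × 0.0001 = 1.168258.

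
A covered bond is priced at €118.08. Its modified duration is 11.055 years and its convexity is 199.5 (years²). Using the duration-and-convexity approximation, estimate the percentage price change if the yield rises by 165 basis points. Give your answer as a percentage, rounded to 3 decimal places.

Duration effect: -D_mod·Δy = -11.055 × (+0.0165) = -0.1824075
Convexity effect: ½·C·(Δy)² = 0.5 × 199.5 × (0.0165)² = +0.0271569375
ΔP/P ≈ -0.1824075 + 0.0271569375 = -0.1552505625
= -15.52505625%.

-15.525%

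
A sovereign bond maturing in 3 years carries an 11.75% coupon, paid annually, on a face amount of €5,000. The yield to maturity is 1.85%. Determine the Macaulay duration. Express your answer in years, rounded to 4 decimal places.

Periodic yield y = 0.0185. Discount each cash flow and weight by its year:
  t   CF        PV=CF/(1+0.0185)^t    t·PV
  1       587.50       576.8287       576.8287
  2       587.50       566.3512     1,132.7023
  3     5,587.50     5,288.5235    15,865.5704
  Σ                  6,431.7033    17,575.1014
Price P = Σ PV = 6,431.7033.
Macaulay duration = Σ(t·PV) / P = 17,575.1014 / 6,431.7033 = 2.73257 years.

2.7326 years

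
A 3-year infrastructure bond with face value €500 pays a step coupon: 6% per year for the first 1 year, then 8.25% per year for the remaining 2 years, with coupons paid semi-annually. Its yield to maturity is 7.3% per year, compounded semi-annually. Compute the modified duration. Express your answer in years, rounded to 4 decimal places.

2.6668 years

Periodic yield y = 0.0365. First find Macaulay duration:
  t   CF        PV=CF/(1+0.0365)^t    t·PV
  1       15.000        14.4718        14.4718
  2       15.000        13.9622        27.9243
  3       20.625        18.5219        55.5658
  4       20.625        17.8697        71.4787
  5       20.625        17.2404        86.2020
  6      520.625       419.8645     2,519.1871
  Σ                    501.9305     2,774.8297
P = 501.9305; Macaulay duration = 2,774.8297 / 501.9305 = 5.52832 half-year periods = 2.76416 years.
Modified duration = D_Mac / (1 + y) = 2.76416 / 1.0365 = 2.66682 years.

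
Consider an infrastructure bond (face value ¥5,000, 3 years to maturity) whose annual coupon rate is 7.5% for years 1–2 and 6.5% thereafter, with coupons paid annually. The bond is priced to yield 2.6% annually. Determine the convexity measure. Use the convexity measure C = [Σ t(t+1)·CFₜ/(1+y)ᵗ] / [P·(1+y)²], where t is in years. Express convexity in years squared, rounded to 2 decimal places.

With y = 0.026:
  t   CF        PV=CF/(1+0.026)^t    t·PV        t(t+1)·PV
  1       375.00       365.4971       365.4971         730.9942
  2       375.00       356.2350       712.4699       2,137.4098
  3     5,325.00     4,930.3475    14,791.0425      59,164.1699
  Σ                  5,652.0795    15,869.0095      62,032.5739
P = 5,652.0795.
Convexity = Σ t(t+1)·PV / [P·(1+y)²] = 62,032.5739 / (5,652.0795 × 1.052676) = 10.42598.

10.43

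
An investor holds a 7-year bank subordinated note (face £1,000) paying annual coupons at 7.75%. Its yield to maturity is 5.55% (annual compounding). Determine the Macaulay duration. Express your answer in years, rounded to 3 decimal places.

5.743 years

Periodic yield y = 0.0555. Discount each cash flow and weight by its year:
  t   CF        PV=CF/(1+0.0555)^t    t·PV
  1        77.50        73.4249        73.4249
  2        77.50        69.5641       139.1282
  3        77.50        65.9063       197.7189
  4        77.50        62.4408       249.7634
  5        77.50        59.1576       295.7880
  6        77.50        56.0470       336.2819
  7     1,077.50       738.2605     5,167.8233
  Σ                  1,124.8012     6,459.9286
Price P = Σ PV = 1,124.8012.
Macaulay duration = Σ(t·PV) / P = 6,459.9286 / 1,124.8012 = 5.74317 years.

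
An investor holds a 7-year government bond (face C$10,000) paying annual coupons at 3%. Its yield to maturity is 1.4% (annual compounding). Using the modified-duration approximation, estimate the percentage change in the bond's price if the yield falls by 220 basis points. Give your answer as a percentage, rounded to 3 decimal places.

Periodic yield y = 0.014. Modified duration first:
  t   CF        PV=CF/(1+0.014)^t    t·PV
  1       300.00       295.8580       295.8580
  2       300.00       291.7732       583.5463
  3       300.00       287.7447       863.2342
  4       300.00       283.7719     1,135.0877
  5       300.00       279.8540     1,399.2699
  6       300.00       275.9901     1,655.9407
  7    10,300.00     9,344.8329    65,413.8303
  Σ                 11,059.8248    71,346.7671
P = 11,059.8248; D_Mac = 6.45099 yrs; D_mod = 6.45099/(1+0.014) = 6.36192 yrs.
ΔP/P ≈ -D_mod · Δy = -6.36192 × (-0.022) = +0.139962 = +13.9962%.

+13.996%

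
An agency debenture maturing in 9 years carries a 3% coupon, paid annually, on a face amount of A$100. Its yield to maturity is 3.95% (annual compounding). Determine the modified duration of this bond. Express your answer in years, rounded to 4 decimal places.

Periodic yield y = 0.0395. First find Macaulay duration:
  t   CF        PV=CF/(1+0.0395)^t    t·PV
  1         3.00         2.8860         2.8860
  2         3.00         2.7763         5.5527
  3         3.00         2.6708         8.0125
  4         3.00         2.5694        10.2774
  5         3.00         2.4717        12.3586
  6         3.00         2.3778        14.2668
  7         3.00         2.2874        16.0121
  8         3.00         2.2005        17.6042
  9       103.00        72.6803       654.1228
  Σ                     92.9203       741.0930
P = 92.9203; Macaulay duration = 741.0930 / 92.9203 = 7.97558 years.
Modified duration = D_Mac / (1 + y) = 7.97558 / 1.0395 = 7.67251 years.

7.6725 years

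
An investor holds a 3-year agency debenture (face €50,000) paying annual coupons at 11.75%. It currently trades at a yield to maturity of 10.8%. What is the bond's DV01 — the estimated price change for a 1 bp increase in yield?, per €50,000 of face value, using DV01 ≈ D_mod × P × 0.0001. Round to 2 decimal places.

Periodic yield y = 0.108.
  t   CF        PV=CF/(1+0.108)^t    t·PV
  1     5,875.00     5,302.3466     5,302.3466
  2     5,875.00     4,785.5113     9,571.0227
  3    55,875.00    41,076.9562   123,230.8686
  Σ                 51,164.8141   138,104.2379
P = 51,164.8141; D_Mac = 2.69920 yrs; D_mod = 2.43610 yrs.
DV01 ≈ 2.43610 × 51,164.8141 × 0.0001 = 12.464281.

€12.46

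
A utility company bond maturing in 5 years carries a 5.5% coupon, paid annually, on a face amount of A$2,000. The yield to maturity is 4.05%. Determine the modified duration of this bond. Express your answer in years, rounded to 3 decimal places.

4.346 years

Periodic yield y = 0.0405. First find Macaulay duration:
  t   CF        PV=CF/(1+0.0405)^t    t·PV
  1       110.00       105.7184       105.7184
  2       110.00       101.6035       203.2069
  3       110.00        97.6487       292.9461
  4       110.00        93.8479       375.3914
  5     2,110.00     1,730.1033     8,650.5165
  Σ                  2,128.9217     9,627.7793
P = 2,128.9217; Macaulay duration = 9,627.7793 / 2,128.9217 = 4.52237 years.
Modified duration = D_Mac / (1 + y) = 4.52237 / 1.0405 = 4.34635 years.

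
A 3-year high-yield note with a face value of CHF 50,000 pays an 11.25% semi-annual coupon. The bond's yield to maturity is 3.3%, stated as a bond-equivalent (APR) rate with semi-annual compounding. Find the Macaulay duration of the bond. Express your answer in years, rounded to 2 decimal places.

2.67 years

Periodic yield y = 0.0165. Discount each cash flow and weight by its period:
  t   CF        PV=CF/(1+0.0165)^t    t·PV
  1     2,812.50     2,766.8470     2,766.8470
  2     2,812.50     2,721.9351     5,443.8702
  3     2,812.50     2,677.7522     8,033.2566
  4     2,812.50     2,634.2865    10,537.1458
  5     2,812.50     2,591.5263    12,957.6314
  6    52,812.50    47,873.1967   287,239.1804
  Σ                 61,265.5438   326,977.9314
Price P = Σ PV = 61,265.5438.
Macaulay duration = Σ(t·PV) / P = 326,977.9314 / 61,265.5438 = 5.33706 half-year periods.
In years: 5.33706 / 2 = 2.66853 years.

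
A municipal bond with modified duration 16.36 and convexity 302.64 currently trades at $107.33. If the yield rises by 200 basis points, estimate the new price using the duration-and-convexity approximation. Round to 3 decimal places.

Duration effect: -D_mod·Δy = -16.36 × (+0.02) = -0.327200
Convexity effect: ½·C·(Δy)² = 0.5 × 302.64 × (0.02)² = +0.0605280
ΔP/P ≈ -0.327200 + 0.0605280 = -0.266672
New price ≈ 107.33 × (1 - 0.266672) = 78.70809424.

$78.708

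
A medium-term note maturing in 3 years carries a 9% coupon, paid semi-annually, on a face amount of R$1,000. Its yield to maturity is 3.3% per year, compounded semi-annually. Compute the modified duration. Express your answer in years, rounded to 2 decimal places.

2.68 years

Periodic yield y = 0.0165. First find Macaulay duration:
  t   CF        PV=CF/(1+0.0165)^t    t·PV
  1        45.00        44.2696        44.2696
  2        45.00        43.5510        87.1019
  3        45.00        42.8440       128.5321
  4        45.00        42.1486       168.5943
  5        45.00        41.4644       207.3221
  6     1,045.00       947.2661     5,683.5966
  Σ                  1,161.5436     6,319.4166
P = 1,161.5436; Macaulay duration = 6,319.4166 / 1,161.5436 = 5.44053 half-year periods = 2.72027 years.
Modified duration = D_Mac / (1 + y) = 2.72027 / 1.0165 = 2.67611 years.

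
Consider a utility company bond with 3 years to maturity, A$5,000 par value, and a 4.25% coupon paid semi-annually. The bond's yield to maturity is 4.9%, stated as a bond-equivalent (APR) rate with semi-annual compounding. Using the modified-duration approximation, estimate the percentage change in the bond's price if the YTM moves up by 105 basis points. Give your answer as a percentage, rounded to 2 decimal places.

-2.92%

Periodic yield y = 0.0245. Modified duration first:
  t   CF        PV=CF/(1+0.0245)^t    t·PV
  1       106.25       103.7091       103.7091
  2       106.25       101.2290       202.4580
  3       106.25        98.8082       296.4246
  4       106.25        96.4453       385.7812
  5       106.25        94.1389       470.6945
  6     5,106.25     4,416.0125    26,496.0752
  Σ                  4,910.3431    27,955.1427
P = 4,910.3431; D_Mac = 5.69311 half-year periods = 2.84656 yrs; D_mod = 2.84656/(1+0.0245) = 2.77848 yrs.
ΔP/P ≈ -D_mod · Δy = -2.77848 × (+0.0105) = -0.029174 = -2.9174%.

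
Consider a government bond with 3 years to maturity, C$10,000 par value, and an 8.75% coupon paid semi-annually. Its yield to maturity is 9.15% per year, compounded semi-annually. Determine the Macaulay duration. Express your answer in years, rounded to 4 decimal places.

Periodic yield y = 0.04575. Discount each cash flow and weight by its period:
  t   CF        PV=CF/(1+0.04575)^t    t·PV
  1       437.50       418.3600       418.3600
  2       437.50       400.0574       800.1148
  3       437.50       382.5555     1,147.6665
  4       437.50       365.8193     1,463.2770
  5       437.50       349.8152     1,749.0761
  6    10,437.50     7,980.4843    47,882.9060
  Σ                  9,897.0917    53,461.4003
Price P = Σ PV = 9,897.0917.
Macaulay duration = Σ(t·PV) / P = 53,461.4003 / 9,897.0917 = 5.40173 half-year periods.
In years: 5.40173 / 2 = 2.70086 years.

2.7009 years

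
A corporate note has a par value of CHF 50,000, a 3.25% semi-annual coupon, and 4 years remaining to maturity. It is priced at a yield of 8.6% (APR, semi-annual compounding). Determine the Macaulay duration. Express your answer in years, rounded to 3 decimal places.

Periodic yield y = 0.043. Discount each cash flow and weight by its period:
  t   CF        PV=CF/(1+0.043)^t    t·PV
  1       812.50       779.0029       779.0029
  2       812.50       746.8867     1,493.7735
  3       812.50       716.0947     2,148.2840
  4       812.50       686.5721     2,746.2883
  5       812.50       658.2666     3,291.3331
  6       812.50       631.1281     3,786.7686
  7       812.50       605.1084     4,235.7591
  8    50,812.50    36,282.4074   290,259.2592
  Σ                 41,105.4669   308,740.4687
Price P = Σ PV = 41,105.4669.
Macaulay duration = Σ(t·PV) / P = 308,740.4687 / 41,105.4669 = 7.51093 half-year periods.
In years: 7.51093 / 2 = 3.75547 years.

3.755 years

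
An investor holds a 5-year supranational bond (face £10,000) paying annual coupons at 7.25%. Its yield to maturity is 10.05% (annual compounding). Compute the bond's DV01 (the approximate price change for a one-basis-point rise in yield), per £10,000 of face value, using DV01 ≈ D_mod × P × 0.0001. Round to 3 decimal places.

£3.515

Periodic yield y = 0.1005.
  t   CF        PV=CF/(1+0.1005)^t    t·PV
  1       725.00       658.7915       658.7915
  2       725.00       598.6292     1,197.2584
  3       725.00       543.9611     1,631.8834
  4       725.00       494.2854     1,977.1418
  5    10,725.00     6,644.2668    33,221.3342
  Σ                  8,939.9341    38,686.4093
P = 8,939.9341; D_Mac = 4.32737 yrs; D_mod = 3.93219 yrs.
DV01 ≈ 3.93219 × 8,939.9341 × 0.0001 = 3.515348.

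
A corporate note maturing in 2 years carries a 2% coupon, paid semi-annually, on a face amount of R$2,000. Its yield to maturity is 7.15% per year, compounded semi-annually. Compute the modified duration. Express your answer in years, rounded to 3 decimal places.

1.901 years

Periodic yield y = 0.03575. First find Macaulay duration:
  t   CF        PV=CF/(1+0.03575)^t    t·PV
  1        20.00        19.3097        19.3097
  2        20.00        18.6432        37.2864
  3        20.00        17.9997        53.9991
  4     2,020.00     1,755.2202     7,020.8807
  Σ                  1,811.1727     7,131.4758
P = 1,811.1727; Macaulay duration = 7,131.4758 / 1,811.1727 = 3.93749 half-year periods = 1.96875 years.
Modified duration = D_Mac / (1 + y) = 1.96875 / 1.03575 = 1.90079 years.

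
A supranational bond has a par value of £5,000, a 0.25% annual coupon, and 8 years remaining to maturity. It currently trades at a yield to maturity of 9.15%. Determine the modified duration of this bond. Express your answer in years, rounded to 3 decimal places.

Periodic yield y = 0.0915. First find Macaulay duration:
  t   CF        PV=CF/(1+0.0915)^t    t·PV
  1        12.50        11.4521        11.4521
  2        12.50        10.4921        20.9842
  3        12.50         9.6126        28.8377
  4        12.50         8.8067        35.2270
  5        12.50         8.0685        40.3424
  6        12.50         7.3921        44.3526
  7        12.50         6.7724        47.4069
  8     5,012.50     2,488.0807    19,904.6457
  Σ                  2,550.6772    20,133.2485
P = 2,550.6772; Macaulay duration = 20,133.2485 / 2,550.6772 = 7.89330 years.
Modified duration = D_Mac / (1 + y) = 7.89330 / 1.0915 = 7.23160 years.

7.232 years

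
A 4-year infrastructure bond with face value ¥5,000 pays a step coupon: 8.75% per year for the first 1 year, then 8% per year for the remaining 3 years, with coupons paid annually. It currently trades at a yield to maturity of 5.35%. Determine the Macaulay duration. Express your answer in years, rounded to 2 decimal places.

Periodic yield y = 0.0535. Discount each cash flow and weight by its year:
  t   CF        PV=CF/(1+0.0535)^t    t·PV
  1       437.50       415.2824       415.2824
  2       400.00       360.4051       720.8102
  3       400.00       342.1026     1,026.3078
  4     5,400.00     4,383.8491    17,535.3965
  Σ                  5,501.6392    19,697.7969
Price P = Σ PV = 5,501.6392.
Macaulay duration = Σ(t·PV) / P = 19,697.7969 / 5,501.6392 = 3.58035 years.

3.58 years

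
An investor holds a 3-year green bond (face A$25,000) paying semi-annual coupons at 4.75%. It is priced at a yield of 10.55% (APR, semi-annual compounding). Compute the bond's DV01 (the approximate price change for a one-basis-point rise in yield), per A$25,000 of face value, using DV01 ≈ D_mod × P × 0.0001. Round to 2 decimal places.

Periodic yield y = 0.05275.
  t   CF        PV=CF/(1+0.05275)^t    t·PV
  1       593.75       563.9991       563.9991
  2       593.75       535.7388     1,071.4777
  3       593.75       508.8946     1,526.6839
  4       593.75       483.3955     1,933.5821
  5       593.75       459.1741     2,295.8704
  6    25,593.75    18,801.0638   112,806.3827
  Σ                 21,352.2659   120,197.9959
P = 21,352.2659; D_Mac = 5.62929 half-year periods = 2.81464 yrs; D_mod = 2.67361 yrs.
DV01 ≈ 2.67361 × 21,352.2659 × 0.0001 = 5.708763.

A$5.71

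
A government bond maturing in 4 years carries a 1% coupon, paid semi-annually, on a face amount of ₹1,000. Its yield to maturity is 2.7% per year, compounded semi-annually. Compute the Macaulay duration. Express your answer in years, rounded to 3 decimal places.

3.928 years

Periodic yield y = 0.0135. Discount each cash flow and weight by its period:
  t   CF        PV=CF/(1+0.0135)^t    t·PV
  1         5.00         4.9334         4.9334
  2         5.00         4.8677         9.7354
  3         5.00         4.8028        14.4085
  4         5.00         4.7389        18.9555
  5         5.00         4.6757        23.3787
  6         5.00         4.6135        27.6808
  7         5.00         4.5520        31.8641
  8     1,005.00       902.7678     7,222.1420
  Σ                    935.9518     7,353.0985
Price P = Σ PV = 935.9518.
Macaulay duration = Σ(t·PV) / P = 7,353.0985 / 935.9518 = 7.85628 half-year periods.
In years: 7.85628 / 2 = 3.92814 years.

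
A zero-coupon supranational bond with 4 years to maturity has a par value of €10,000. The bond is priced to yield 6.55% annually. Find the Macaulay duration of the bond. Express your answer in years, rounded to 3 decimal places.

4.000 years

A zero-coupon bond has a single cash flow at maturity, so its Macaulay duration equals its maturity: 4 years.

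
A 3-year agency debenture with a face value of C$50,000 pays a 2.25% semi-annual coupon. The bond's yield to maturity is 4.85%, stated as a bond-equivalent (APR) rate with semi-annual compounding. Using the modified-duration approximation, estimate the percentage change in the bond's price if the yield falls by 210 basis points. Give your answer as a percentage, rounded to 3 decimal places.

+5.975%

Periodic yield y = 0.02425. Modified duration first:
  t   CF        PV=CF/(1+0.02425)^t    t·PV
  1       562.50       549.1823       549.1823
  2       562.50       536.1800     1,072.3599
  3       562.50       523.4854     1,570.4563
  4       562.50       511.0915     2,044.3659
  5       562.50       498.9909     2,494.9547
  6    50,562.50    43,791.7906   262,750.7435
  Σ                 46,410.7207   270,482.0627
P = 46,410.7207; D_Mac = 5.82801 half-year periods = 2.91400 yrs; D_mod = 2.91400/(1+0.02425) = 2.84501 yrs.
ΔP/P ≈ -D_mod · Δy = -2.84501 × (-0.021) = +0.059745 = +5.9745%.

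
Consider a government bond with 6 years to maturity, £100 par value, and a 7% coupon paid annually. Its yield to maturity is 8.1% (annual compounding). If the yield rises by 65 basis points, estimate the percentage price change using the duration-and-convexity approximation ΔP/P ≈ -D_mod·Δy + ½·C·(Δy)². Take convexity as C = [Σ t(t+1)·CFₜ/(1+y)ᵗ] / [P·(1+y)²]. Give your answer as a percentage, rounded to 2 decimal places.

With y = 0.081:
  t   CF        PV=CF/(1+0.081)^t    t·PV        t(t+1)·PV
  1         7.00         6.4755         6.4755          12.9510
  2         7.00         5.9903        11.9805          35.9416
  3         7.00         5.5414        16.6243          66.4970
  4         7.00         5.1262        20.5048         102.5239
  5         7.00         4.7421        23.7104         142.2626
  6       107.00        67.0548       402.3286       2,816.2999
  Σ                     94.9302       481.6241       3,176.4761
P = 94.9302; D_Mac = 5.07345 yrs; D_mod = 4.69330 yrs; C = 28.63451.
Duration effect: -4.69330 × (+0.0065) = -0.030506
Convexity effect: 0.5 × 28.63451 × (0.0065)² = +0.0006049
ΔP/P ≈ -0.030506 + 0.0006049 = -0.029902 = -2.9902%.

-2.99%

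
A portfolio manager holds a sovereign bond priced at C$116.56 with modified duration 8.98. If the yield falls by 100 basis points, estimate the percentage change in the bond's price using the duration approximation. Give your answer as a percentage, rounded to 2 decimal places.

+8.98%

Duration approximation: ΔP/P ≈ -D_mod · Δy = -8.98 × (-0.01) = +0.089800.
As a percentage: +8.9800%.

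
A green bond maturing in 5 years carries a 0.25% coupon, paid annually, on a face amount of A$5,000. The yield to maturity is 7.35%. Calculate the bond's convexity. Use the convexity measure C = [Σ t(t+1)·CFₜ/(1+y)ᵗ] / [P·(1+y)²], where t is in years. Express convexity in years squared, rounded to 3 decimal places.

With y = 0.0735:
  t   CF        PV=CF/(1+0.0735)^t    t·PV        t(t+1)·PV
  1        12.50        11.6442        11.6442          23.2883
  2        12.50        10.8469        21.6938          65.0814
  3        12.50        10.1042        30.3127         121.2509
  4        12.50         9.4124        37.6497         188.2486
  5     5,012.50     3,515.9618    17,579.8088     105,478.8525
  Σ                  3,557.9695    17,681.1092     105,876.7218
P = 3,557.9695.
Convexity = Σ t(t+1)·PV / [P·(1+y)²] = 105,876.7218 / (3,557.9695 × 1.152402) = 25.82226.

25.822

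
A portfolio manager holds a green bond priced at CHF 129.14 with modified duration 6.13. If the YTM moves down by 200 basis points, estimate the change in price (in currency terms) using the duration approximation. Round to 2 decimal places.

+CHF 15.83

Duration approximation: ΔP/P ≈ -D_mod · Δy = -6.13 × (-0.02) = +0.122600.
ΔP ≈ 129.14 × (+0.122600) = +15.832564.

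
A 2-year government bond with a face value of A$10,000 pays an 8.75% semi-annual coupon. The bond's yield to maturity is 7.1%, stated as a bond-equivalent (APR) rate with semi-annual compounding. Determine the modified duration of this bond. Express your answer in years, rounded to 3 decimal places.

1.815 years

Periodic yield y = 0.0355. First find Macaulay duration:
  t   CF        PV=CF/(1+0.0355)^t    t·PV
  1       437.50       422.5012       422.5012
  2       437.50       408.0166       816.0332
  3       437.50       394.0286     1,182.0858
  4    10,437.50     9,078.1233    36,312.4931
  Σ                 10,302.6697    38,733.1133
P = 10,302.6697; Macaulay duration = 38,733.1133 / 10,302.6697 = 3.75952 half-year periods = 1.87976 years.
Modified duration = D_Mac / (1 + y) = 1.87976 / 1.0355 = 1.81532 years.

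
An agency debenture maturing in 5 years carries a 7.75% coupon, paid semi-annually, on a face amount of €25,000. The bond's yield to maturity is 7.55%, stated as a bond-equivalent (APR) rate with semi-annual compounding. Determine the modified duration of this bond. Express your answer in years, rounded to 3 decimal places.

Periodic yield y = 0.03775. First find Macaulay duration:
  t   CF        PV=CF/(1+0.03775)^t    t·PV
  1       968.75       933.5100       933.5100
  2       968.75       899.5519     1,799.1038
  3       968.75       866.8291     2,600.4873
  4       968.75       835.2967     3,341.1867
  5       968.75       804.9113     4,024.5563
  6       968.75       775.6312     4,653.7871
  7       968.75       747.4162     5,231.9136
  8       968.75       720.2276     5,761.8211
  9       968.75       694.0281     6,246.2526
  10   25,968.75    17,927.6607   179,276.6073
  Σ                 25,205.0628   213,869.2259
P = 25,205.0628; Macaulay duration = 213,869.2259 / 25,205.0628 = 8.48517 half-year periods = 4.24258 years.
Modified duration = D_Mac / (1 + y) = 4.24258 / 1.03775 = 4.08825 years.

4.088 years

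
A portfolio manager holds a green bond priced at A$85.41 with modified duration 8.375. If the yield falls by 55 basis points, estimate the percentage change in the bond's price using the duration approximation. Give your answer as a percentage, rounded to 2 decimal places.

+4.61%

Duration approximation: ΔP/P ≈ -D_mod · Δy = -8.375 × (-0.0055) = +0.0460625.
As a percentage: +4.60625%.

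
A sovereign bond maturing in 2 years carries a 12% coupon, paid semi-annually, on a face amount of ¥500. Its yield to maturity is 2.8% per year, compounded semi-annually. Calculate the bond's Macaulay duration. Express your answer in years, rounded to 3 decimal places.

1.851 years

Periodic yield y = 0.014. Discount each cash flow and weight by its period:
  t   CF        PV=CF/(1+0.014)^t    t·PV
  1        30.00        29.5858        29.5858
  2        30.00        29.1773        58.3546
  3        30.00        28.7745        86.3234
  4       530.00       501.3304     2,005.3216
  Σ                    588.8680     2,179.5855
Price P = Σ PV = 588.8680.
Macaulay duration = Σ(t·PV) / P = 2,179.5855 / 588.8680 = 3.70131 half-year periods.
In years: 3.70131 / 2 = 1.85066 years.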